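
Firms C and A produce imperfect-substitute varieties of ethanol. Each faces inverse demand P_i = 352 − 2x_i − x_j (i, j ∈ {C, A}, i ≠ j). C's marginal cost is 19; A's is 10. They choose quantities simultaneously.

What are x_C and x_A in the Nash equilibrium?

Firm C's profit: π = x_C(352 − 2x_C − x_A) − 19x_C.
∂π/∂x_C = 333 − 4x_C − x_A = 0 ⇒ x_C = 83.25 − 0.25x_A.
Similarly x_A = 85.5 − 0.25x_C.
Plugging x_A into C's best response: x_C = 83.25 − 0.25(85.5 − 0.25x_C) ⇒ 0.9375x_C = 61.875, so x_C = 66.
Then x_A = 85.5 − 0.25·66 = 69.

66, 69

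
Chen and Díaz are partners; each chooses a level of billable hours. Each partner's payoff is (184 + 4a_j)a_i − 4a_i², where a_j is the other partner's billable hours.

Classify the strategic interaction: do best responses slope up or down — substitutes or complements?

Chen's payoff is (184 + 4a_D)a_C − 4a_C².
∂π/∂a_C = 184 + 4a_D − 8a_C = 0, so a_C = 23 + 0.5a_D.
The best-response slope da_C/da_D = 0.5 > 0: the reaction function is upward-sloping, so the choices are strategic complements.

strategic complements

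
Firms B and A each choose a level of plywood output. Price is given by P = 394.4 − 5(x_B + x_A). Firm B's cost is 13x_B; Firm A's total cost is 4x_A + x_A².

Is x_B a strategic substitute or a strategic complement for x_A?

Firm B's profit: π = x_B(394.4 − 5(x_B + x_A)) − 13x_B.
∂π/∂x_B = 381.4 − 10x_B − 5x_A = 0, so x_B = 38.14 − 0.5x_A.
The best-response slope dx_B/dx_A = −0.5 < 0: the reaction function is downward-sloping, so the choices are strategic substitutes.

strategic substitutes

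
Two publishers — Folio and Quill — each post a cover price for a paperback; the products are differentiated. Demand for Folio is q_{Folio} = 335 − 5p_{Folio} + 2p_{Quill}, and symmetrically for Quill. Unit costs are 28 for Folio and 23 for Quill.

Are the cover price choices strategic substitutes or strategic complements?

strategic complements

Folio's profit: π = (p_{Folio} − 28)(335 − 5p_{Folio} + 2p_{Quill}).
∂π/∂p_{Folio} = 475 − 10p_{Folio} + 2p_{Quill} = 0 ⇒ p_{Folio} = 47.5 + 0.2p_{Quill}.
The best-response slope dp_{Folio}/dp_{Quill} = 0.2 > 0: the reaction function is upward-sloping, so the choices are strategic complements.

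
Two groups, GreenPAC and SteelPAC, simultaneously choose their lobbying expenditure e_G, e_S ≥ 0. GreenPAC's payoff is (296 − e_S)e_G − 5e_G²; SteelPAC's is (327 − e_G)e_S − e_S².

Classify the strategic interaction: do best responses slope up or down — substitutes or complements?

Expanding GreenPAC's payoff: 296e_G − e_Se_G − 5e_G².
∂π/∂e_G = 296 − e_S − 10e_G = 0, so e_G = 29.6 − 0.1e_S.
The best-response slope de_G/de_S = −0.1 < 0: the reaction function is downward-sloping, so the choices are strategic substitutes.

strategic substitutes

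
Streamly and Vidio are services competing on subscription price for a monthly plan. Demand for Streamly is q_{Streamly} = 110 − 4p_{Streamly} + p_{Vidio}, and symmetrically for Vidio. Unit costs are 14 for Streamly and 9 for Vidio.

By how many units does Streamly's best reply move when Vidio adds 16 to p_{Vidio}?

Streamly's profit: π = (p_{Streamly} − 14)(110 − 4p_{Streamly} + p_{Vidio}).
∂π/∂p_{Streamly} = 166 − 8p_{Streamly} + p_{Vidio} = 0 ⇒ p_{Streamly} = 20.75 + 0.125p_{Vidio}.
The reaction-function slope is 0.125, so a 16-unit rise in p_{Vidio} moves p_{Streamly} by 0.125 × 16 = 2. Streamly's best response rises — the actions are strategic complements.

2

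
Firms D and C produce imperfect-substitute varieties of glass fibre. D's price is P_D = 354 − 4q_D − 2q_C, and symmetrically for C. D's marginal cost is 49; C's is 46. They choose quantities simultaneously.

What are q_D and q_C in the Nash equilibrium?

Firm D's profit: π = q_D(354 − 4q_D − 2q_C) − 49q_D.
∂π/∂q_D = 305 − 8q_D − 2q_C = 0 ⇒ q_D = 38.125 − 0.25q_C.
Similarly q_C = 38.5 − 0.25q_D.
Substituting the second reaction function into the first: q_D = 38.125 − 0.25(38.5 − 0.25q_D), which gives 0.9375q_D = 28.5 ⇒ q_D = 30.4.
Then q_C = 38.5 − 0.25·30.4 = 30.9.

30.4, 30.9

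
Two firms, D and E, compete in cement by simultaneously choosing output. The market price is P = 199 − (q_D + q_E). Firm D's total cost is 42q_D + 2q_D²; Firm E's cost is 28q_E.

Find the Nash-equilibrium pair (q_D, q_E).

13, 79

Firm D's profit: π = q_D(199 − (q_D + q_E)) − 42q_D − 2q_D².
∂π/∂q_D = 157 − 6q_D − q_E = 0, so q_D = 157/6 − (1/6)q_E.
For E: ∂π/∂q_E = 171 − 2q_E − q_D = 0 ⇒ q_E = 85.5 − 0.5q_D.
Substituting the second reaction function into the first: q_D = 157/6 − (1/6)(85.5 − 0.5q_D), which gives (11/12)q_D = 143/12 ⇒ q_D = 13.
Then q_E = 85.5 − 0.5·13 = 79.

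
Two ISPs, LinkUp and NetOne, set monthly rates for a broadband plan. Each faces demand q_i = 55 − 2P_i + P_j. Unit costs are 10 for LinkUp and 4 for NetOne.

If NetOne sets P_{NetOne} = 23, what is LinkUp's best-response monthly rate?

LinkUp's profit: π = (P_{LinkUp} − 10)(55 − 2P_{LinkUp} + P_{NetOne}).
∂π/∂P_{LinkUp} = 75 − 4P_{LinkUp} + P_{NetOne} = 0 ⇒ P_{LinkUp} = 18.75 + 0.25P_{NetOne}.
At P_{NetOne} = 23: P_{LinkUp} = 18.75 + 0.25·23 = 24.5.

24.5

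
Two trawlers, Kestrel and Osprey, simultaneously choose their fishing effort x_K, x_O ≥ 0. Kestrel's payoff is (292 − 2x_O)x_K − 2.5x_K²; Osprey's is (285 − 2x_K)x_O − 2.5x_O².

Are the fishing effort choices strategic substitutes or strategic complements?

strategic substitutes

Expanding Kestrel's payoff: 292x_K − 2x_Ox_K − 2.5x_K².
∂π/∂x_K = 292 − 2x_O − 5x_K = 0, so x_K = 58.4 − 0.4x_O.
The best-response slope dx_K/dx_O = −0.4 < 0: the reaction function is downward-sloping, so the choices are strategic substitutes.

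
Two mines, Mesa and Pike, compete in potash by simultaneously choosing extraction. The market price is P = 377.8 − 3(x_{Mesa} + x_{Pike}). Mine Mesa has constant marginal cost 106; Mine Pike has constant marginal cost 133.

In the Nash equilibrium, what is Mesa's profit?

Mine Mesa's profit: π = x_{Mesa}(377.8 − 3(x_{Mesa} + x_{Pike})) − 106x_{Mesa}.
∂π/∂x_{Mesa} = 271.8 − 6x_{Mesa} − 3x_{Pike} = 0, so x_{Mesa} = 45.3 − 0.5x_{Pike}.
By the same steps for Pike: x_{Pike} = 40.8 − 0.5x_{Mesa}.
Substituting the second reaction function into the first: x_{Mesa} = 45.3 − 0.5(40.8 − 0.5x_{Mesa}), which gives 0.75x_{Mesa} = 24.9 ⇒ x_{Mesa} = 33.2.
Then x_{Pike} = 40.8 − 0.5·33.2 = 24.2.
Price P = 377.8 − 3·57.4 = 205.6.
Mesa's profit: (205.6 − 106)·33.2 = 3306.72.

3306.72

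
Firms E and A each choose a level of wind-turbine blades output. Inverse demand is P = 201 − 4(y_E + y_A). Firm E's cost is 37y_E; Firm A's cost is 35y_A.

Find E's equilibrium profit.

729

Firm E's profit: π = y_E(201 − 4(y_E + y_A)) − 37y_E.
∂π/∂y_E = 164 − 8y_E − 4y_A = 0, so y_E = 20.5 − 0.5y_A.
By the same steps for A: y_A = 20.75 − 0.5y_E.
Plugging y_A into E's best response: y_E = 20.5 − 0.5(20.75 − 0.5y_E) ⇒ 0.75y_E = 10.125, so y_E = 13.5.
Then y_A = 20.75 − 0.5·13.5 = 14.
Price P = 201 − 4·27.5 = 91.
E's profit: (91 − 37)·13.5 = 729.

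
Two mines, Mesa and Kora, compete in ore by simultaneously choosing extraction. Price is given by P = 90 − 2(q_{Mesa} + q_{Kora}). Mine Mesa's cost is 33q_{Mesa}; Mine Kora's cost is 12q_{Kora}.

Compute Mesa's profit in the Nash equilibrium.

72

Mine Mesa's profit: π = q_{Mesa}(90 − 2(q_{Mesa} + q_{Kora})) − 33q_{Mesa}.
∂π/∂q_{Mesa} = 57 − 4q_{Mesa} − 2q_{Kora} = 0, so q_{Mesa} = 14.25 − 0.5q_{Kora}.
By the same steps for Kora: q_{Kora} = 19.5 − 0.5q_{Mesa}.
Plugging q_{Kora} into Mesa's best response: q_{Mesa} = 14.25 − 0.5(19.5 − 0.5q_{Mesa}) ⇒ 0.75q_{Mesa} = 4.5, so q_{Mesa} = 6.
Then q_{Kora} = 19.5 − 0.5·6 = 16.5.
Price P = 90 − 2·22.5 = 45.
Mesa's profit: (45 − 33)·6 = 72.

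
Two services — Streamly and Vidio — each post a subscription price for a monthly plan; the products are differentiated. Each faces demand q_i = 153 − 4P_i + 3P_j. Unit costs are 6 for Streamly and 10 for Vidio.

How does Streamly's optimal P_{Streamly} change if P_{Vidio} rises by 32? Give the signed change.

12

Streamly's profit: π = (P_{Streamly} − 6)(153 − 4P_{Streamly} + 3P_{Vidio}).
∂π/∂P_{Streamly} = 177 − 8P_{Streamly} + 3P_{Vidio} = 0 ⇒ P_{Streamly} = 22.125 + 0.375P_{Vidio}.
The reaction-function slope is 0.375, so a 32-unit rise in P_{Vidio} moves P_{Streamly} by 0.375 × 32 = 12. Streamly's best response rises — the actions are strategic complements.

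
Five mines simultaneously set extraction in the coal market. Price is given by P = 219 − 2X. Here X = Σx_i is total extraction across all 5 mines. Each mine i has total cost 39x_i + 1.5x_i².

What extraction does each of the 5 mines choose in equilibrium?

12

A representative mine's profit is π_i = x_i(219 − 2X) − 39x_i − 1.5x_i², with X = x_i + Σ_{j≠i} x_j.
First-order condition: 180 − 7x_i − 2Σ_{j≠i} x_j = 0.
With identical mines, set every x_j = x: then 180 − 7x − 8x = 0, i.e. x = 180/15 = 12.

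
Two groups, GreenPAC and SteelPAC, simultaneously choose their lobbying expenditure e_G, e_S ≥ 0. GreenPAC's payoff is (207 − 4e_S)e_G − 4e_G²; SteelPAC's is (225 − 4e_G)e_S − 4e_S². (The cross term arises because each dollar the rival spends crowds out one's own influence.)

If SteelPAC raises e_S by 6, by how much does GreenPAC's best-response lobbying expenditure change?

-3

Expanding GreenPAC's payoff: 207e_G − 4e_Se_G − 4e_G².
∂π/∂e_G = 207 − 4e_S − 8e_G = 0, so e_G = 25.875 − 0.5e_S.
The reaction-function slope is −0.5, so a 6-unit rise in e_S moves e_G by −0.5 × 6 = −3. GreenPAC's best response falls — the actions are strategic substitutes.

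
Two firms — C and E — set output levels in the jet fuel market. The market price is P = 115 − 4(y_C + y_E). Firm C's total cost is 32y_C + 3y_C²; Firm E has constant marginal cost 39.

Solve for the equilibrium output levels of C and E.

Firm C's profit: π = y_C(115 − 4(y_C + y_E)) − 32y_C − 3y_C².
∂π/∂y_C = 83 − 14y_C − 4y_E = 0, so y_C = 83/14 − (2/7)y_E.
For E: ∂π/∂y_E = 76 − 8y_E − 4y_C = 0 ⇒ y_E = 9.5 − 0.5y_C.
Substituting the second reaction function into the first: y_C = 83/14 − (2/7)(9.5 − 0.5y_C), which gives (6/7)y_C = 45/14 ⇒ y_C = 3.75.
Then y_E = 9.5 − 0.5·3.75 = 7.625.

3.75, 7.625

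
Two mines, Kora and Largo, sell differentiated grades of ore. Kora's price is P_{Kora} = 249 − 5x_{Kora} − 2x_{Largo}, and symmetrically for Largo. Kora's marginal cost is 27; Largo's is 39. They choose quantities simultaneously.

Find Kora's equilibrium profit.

1757.8125

Mine Kora's profit: π = x_{Kora}(249 − 5x_{Kora} − 2x_{Largo}) − 27x_{Kora}.
∂π/∂x_{Kora} = 222 − 10x_{Kora} − 2x_{Largo} = 0 ⇒ x_{Kora} = 22.2 − 0.2x_{Largo}.
Similarly x_{Largo} = 21 − 0.2x_{Kora}.
Solving the two reaction functions simultaneously: (1 − (−0.2)(−0.2))x_{Kora} = 22.2 − 0.2·21, so 0.96x_{Kora} = 18 and x_{Kora} = 18.75.
Then x_{Largo} = 21 − 0.2·18.75 = 17.25.
P_{Kora} = 249 − 5·18.75 − 2·17.25 = 120.75.
Profit = (120.75 − 27)·18.75 = 1757.8125.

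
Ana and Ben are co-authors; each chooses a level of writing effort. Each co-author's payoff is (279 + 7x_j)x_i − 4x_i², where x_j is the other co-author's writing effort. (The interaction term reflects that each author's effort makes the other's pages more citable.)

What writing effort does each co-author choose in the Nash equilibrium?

Ana's payoff is (279 + 7x_B)x_A − 4x_A².
∂π/∂x_A = 279 + 7x_B − 8x_A = 0, so x_A = 34.875 + 0.875x_B.
The game is symmetric, so in equilibrium x_B = x_A: the reaction function gives 0.125x_A = 34.875, hence x_A = 279.

279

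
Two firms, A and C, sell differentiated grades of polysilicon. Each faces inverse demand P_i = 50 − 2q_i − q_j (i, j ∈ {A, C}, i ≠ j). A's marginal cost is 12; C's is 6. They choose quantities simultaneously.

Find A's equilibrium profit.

103.68

Firm A's profit: π = q_A(50 − 2q_A − q_C) − 12q_A.
∂π/∂q_A = 38 − 4q_A − q_C = 0 ⇒ q_A = 9.5 − 0.25q_C.
Similarly q_C = 11 − 0.25q_A.
Substituting the second reaction function into the first: q_A = 9.5 − 0.25(11 − 0.25q_A), which gives 0.9375q_A = 6.75 ⇒ q_A = 7.2.
Then q_C = 11 − 0.25·7.2 = 9.2.
P_A = 50 − 2·7.2 − 9.2 = 26.4.
Profit = (26.4 − 12)·7.2 = 103.68.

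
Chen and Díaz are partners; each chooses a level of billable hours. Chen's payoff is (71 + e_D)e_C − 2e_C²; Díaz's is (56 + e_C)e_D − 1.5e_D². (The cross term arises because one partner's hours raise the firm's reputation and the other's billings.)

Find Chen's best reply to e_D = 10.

20.25

Expanding Chen's payoff: 71e_C + e_De_C − 2e_C².
∂π/∂e_C = 71 + e_D − 4e_C = 0, so e_C = 17.75 + 0.25e_D.
At e_D = 10: e_C = 17.75 + 0.25·10 = 20.25.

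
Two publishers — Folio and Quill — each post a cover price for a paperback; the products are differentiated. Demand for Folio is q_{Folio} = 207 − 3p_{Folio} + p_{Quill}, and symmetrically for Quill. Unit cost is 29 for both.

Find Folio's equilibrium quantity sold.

89.4

Folio's profit: π = (p_{Folio} − 29)(207 − 3p_{Folio} + p_{Quill}).
∂π/∂p_{Folio} = 294 − 6p_{Folio} + p_{Quill} = 0 ⇒ p_{Folio} = 49 + (1/6)p_{Quill}.
By symmetry p_{Quill} = p_{Folio}; substituting into the reaction function, (5/6)p_{Folio} = 49 and p_{Folio} = 58.8.
q_{Folio} = 207 − 3·58.8 + 58.8 = 89.4.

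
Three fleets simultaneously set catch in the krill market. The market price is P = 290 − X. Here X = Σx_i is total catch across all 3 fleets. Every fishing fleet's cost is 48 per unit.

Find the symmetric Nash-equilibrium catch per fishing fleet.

60.5

A representative fishing fleet's profit is π_i = x_i(290 − X) − 48x_i, with X = x_i + Σ_{j≠i} x_j.
First-order condition: 242 − 2x_i − Σ_{j≠i} x_j = 0.
With identical fishing fleets, set every x_j = x: then 242 − 2x − 2x = 0, i.e. x = 242/4 = 60.5.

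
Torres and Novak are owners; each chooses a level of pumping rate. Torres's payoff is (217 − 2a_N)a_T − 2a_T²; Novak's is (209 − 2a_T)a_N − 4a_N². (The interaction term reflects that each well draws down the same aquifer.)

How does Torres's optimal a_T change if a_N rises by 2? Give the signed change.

Expanding Torres's payoff: 217a_T − 2a_Na_T − 2a_T².
∂π/∂a_T = 217 − 2a_N − 4a_T = 0, so a_T = 54.25 − 0.5a_N.
The reaction-function slope is −0.5, so a 2-unit rise in a_N moves a_T by −0.5 × 2 = −1. Torres's best response falls — the actions are strategic substitutes.

-1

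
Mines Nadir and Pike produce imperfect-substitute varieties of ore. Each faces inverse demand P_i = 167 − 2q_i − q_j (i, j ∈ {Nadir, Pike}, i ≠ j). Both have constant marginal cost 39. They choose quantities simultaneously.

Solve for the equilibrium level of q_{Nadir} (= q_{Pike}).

25.6

Mine Nadir's profit: π = q_{Nadir}(167 − 2q_{Nadir} − q_{Pike}) − 39q_{Nadir}.
∂π/∂q_{Nadir} = 128 − 4q_{Nadir} − q_{Pike} = 0 ⇒ q_{Nadir} = 32 − 0.25q_{Pike}.
The game is symmetric, so in equilibrium q_{Pike} = q_{Nadir}: the reaction function gives 1.25q_{Nadir} = 32, hence q_{Nadir} = 25.6.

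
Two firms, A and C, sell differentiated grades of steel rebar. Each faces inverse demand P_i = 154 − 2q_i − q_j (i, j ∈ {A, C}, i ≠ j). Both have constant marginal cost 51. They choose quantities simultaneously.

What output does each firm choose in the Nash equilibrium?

Firm A's profit: π = q_A(154 − 2q_A − q_C) − 51q_A.
∂π/∂q_A = 103 − 4q_A − q_C = 0 ⇒ q_A = 25.75 − 0.25q_C.
The game is symmetric, so in equilibrium q_C = q_A: the reaction function gives 1.25q_A = 25.75, hence q_A = 20.6.

20.6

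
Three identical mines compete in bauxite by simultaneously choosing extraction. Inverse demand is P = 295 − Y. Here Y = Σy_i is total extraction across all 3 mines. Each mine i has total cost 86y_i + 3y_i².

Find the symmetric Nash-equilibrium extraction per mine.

A representative mine's profit is π_i = y_i(295 − Y) − 86y_i − 3y_i², with Y = y_i + Σ_{j≠i} y_j.
First-order condition: 209 − 8y_i − Σ_{j≠i} y_j = 0.
In a symmetric equilibrium every mine chooses the same y, so Σ_{j≠i} y_j = 2y. The condition becomes 209 − 10y = 0, giving y = 209/10 = 20.9.

20.9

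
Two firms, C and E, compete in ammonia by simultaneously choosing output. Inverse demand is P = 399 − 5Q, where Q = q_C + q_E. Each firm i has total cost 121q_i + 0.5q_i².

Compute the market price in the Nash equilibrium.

Firm C's profit: π = q_C(399 − 5(q_C + q_E)) − 121q_C − 0.5q_C².
∂π/∂q_C = 278 − 11q_C − 5q_E = 0, so q_C = 278/11 − (5/11)q_E.
By symmetry q_E = q_C; substituting into the reaction function, (16/11)q_C = 278/11 and q_C = 17.375.
Equilibrium price: P = 399 − 5·34.75 = 225.25.

225.25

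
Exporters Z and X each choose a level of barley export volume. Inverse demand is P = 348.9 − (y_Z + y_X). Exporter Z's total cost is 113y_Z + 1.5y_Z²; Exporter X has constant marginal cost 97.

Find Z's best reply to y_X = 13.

Exporter Z's profit: π = y_Z(348.9 − (y_Z + y_X)) − 113y_Z − 1.5y_Z².
∂π/∂y_Z = 235.9 − 5y_Z − y_X = 0, so y_Z = 47.18 − 0.2y_X.
At y_X = 13: y_Z = 47.18 − 0.2·13 = 44.58.

44.58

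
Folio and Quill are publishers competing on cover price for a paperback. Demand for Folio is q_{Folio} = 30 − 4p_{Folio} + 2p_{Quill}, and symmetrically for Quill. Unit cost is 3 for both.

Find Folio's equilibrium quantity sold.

Folio's profit: π = (p_{Folio} − 3)(30 − 4p_{Folio} + 2p_{Quill}).
∂π/∂p_{Folio} = 42 − 8p_{Folio} + 2p_{Quill} = 0 ⇒ p_{Folio} = 5.25 + 0.25p_{Quill}.
Setting p_{Folio} = p_{Quill} in the reaction function: p_{Folio} = 5.25 + 0.25p_{Folio}, so p_{Folio} = 5.25 / 0.75 = 7.
q_{Folio} = 30 − 4·7 + 2·7 = 16.

16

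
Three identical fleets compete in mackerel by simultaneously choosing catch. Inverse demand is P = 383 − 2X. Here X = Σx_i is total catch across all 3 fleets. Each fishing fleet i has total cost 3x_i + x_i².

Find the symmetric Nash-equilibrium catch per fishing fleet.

38

A representative fishing fleet's profit is π_i = x_i(383 − 2X) − 3x_i − x_i², with X = x_i + Σ_{j≠i} x_j.
First-order condition: 380 − 6x_i − 2Σ_{j≠i} x_j = 0.
Imposing symmetry (x_j = x for all j) turns Σ_{j≠i} x_j into 2x, so 380 = 10x and x = 38.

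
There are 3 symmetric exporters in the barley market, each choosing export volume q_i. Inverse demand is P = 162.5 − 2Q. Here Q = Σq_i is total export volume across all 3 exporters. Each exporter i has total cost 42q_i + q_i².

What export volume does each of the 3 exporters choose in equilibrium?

12.05

A representative exporter's profit is π_i = q_i(162.5 − 2Q) − 42q_i − q_i², with Q = q_i + Σ_{j≠i} q_j.
First-order condition: 120.5 − 6q_i − 2Σ_{j≠i} q_j = 0.
In a symmetric equilibrium every exporter chooses the same q, so Σ_{j≠i} q_j = 2q. The condition becomes 120.5 − 10q = 0, giving q = 120.5/10 = 12.05.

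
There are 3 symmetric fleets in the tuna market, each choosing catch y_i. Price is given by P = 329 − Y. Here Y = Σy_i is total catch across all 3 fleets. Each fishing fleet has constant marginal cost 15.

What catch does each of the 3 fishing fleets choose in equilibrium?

78.5

A representative fishing fleet's profit is π_i = y_i(329 − Y) − 15y_i, with Y = y_i + Σ_{j≠i} y_j.
First-order condition: 314 − 2y_i − Σ_{j≠i} y_j = 0.
Imposing symmetry (y_j = y for all j) turns Σ_{j≠i} y_j into 2y, so 314 = 4y and y = 78.5.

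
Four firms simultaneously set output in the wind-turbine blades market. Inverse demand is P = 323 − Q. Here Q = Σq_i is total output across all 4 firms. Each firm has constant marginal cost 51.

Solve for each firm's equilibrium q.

A representative firm's profit is π_i = q_i(323 − Q) − 51q_i, with Q = q_i + Σ_{j≠i} q_j.
First-order condition: 272 − 2q_i − Σ_{j≠i} q_j = 0.
In a symmetric equilibrium every firm chooses the same q, so Σ_{j≠i} q_j = 3q. The condition becomes 272 − 5q = 0, giving q = 272/5 = 54.4.

54.4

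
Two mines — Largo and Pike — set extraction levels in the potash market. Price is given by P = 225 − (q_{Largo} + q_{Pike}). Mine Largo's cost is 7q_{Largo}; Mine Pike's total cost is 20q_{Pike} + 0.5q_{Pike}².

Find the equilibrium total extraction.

Mine Largo's profit: π = q_{Largo}(225 − (q_{Largo} + q_{Pike})) − 7q_{Largo}.
∂π/∂q_{Largo} = 218 − 2q_{Largo} − q_{Pike} = 0, so q_{Largo} = 109 − 0.5q_{Pike}.
For Pike: ∂π/∂q_{Pike} = 205 − 3q_{Pike} − q_{Largo} = 0 ⇒ q_{Pike} = 205/3 − (1/3)q_{Largo}.
Solving the two reaction functions simultaneously: (1 − (−0.5)(−1/3))q_{Largo} = 109 − 0.5·(205/3), so (5/6)q_{Largo} = 449/6 and q_{Largo} = 89.8.
Then q_{Pike} = 205/3 − (1/3)·89.8 = 38.4.
Total extraction: 89.8 + 38.4 = 128.2.

128.2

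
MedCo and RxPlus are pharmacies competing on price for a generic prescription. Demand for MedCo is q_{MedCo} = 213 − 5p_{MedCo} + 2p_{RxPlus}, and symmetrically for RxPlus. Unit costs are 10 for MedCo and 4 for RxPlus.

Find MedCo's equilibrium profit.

MedCo's profit: π = (p_{MedCo} − 10)(213 − 5p_{MedCo} + 2p_{RxPlus}).
∂π/∂p_{MedCo} = 263 − 10p_{MedCo} + 2p_{RxPlus} = 0 ⇒ p_{MedCo} = 26.3 + 0.2p_{RxPlus}.
Similarly p_{RxPlus} = 23.3 + 0.2p_{MedCo}.
Substituting the second reaction function into the first: p_{MedCo} = 26.3 + 0.2(23.3 + 0.2p_{MedCo}), which gives 0.96p_{MedCo} = 30.96 ⇒ p_{MedCo} = 32.25.
Then p_{RxPlus} = 23.3 + 0.2·32.25 = 29.75.
q_{MedCo} = 213 − 5·32.25 + 2·29.75 = 111.25.
Profit = (32.25 − 10)·111.25 = 2475.3125.

2475.3125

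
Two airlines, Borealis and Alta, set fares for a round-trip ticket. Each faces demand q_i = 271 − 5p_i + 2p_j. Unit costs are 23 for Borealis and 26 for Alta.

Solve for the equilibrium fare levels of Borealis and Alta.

Borealis's profit: π = (p_{Borealis} − 23)(271 − 5p_{Borealis} + 2p_{Alta}).
∂π/∂p_{Borealis} = 386 − 10p_{Borealis} + 2p_{Alta} = 0 ⇒ p_{Borealis} = 38.6 + 0.2p_{Alta}.
Similarly p_{Alta} = 40.1 + 0.2p_{Borealis}.
Plugging p_{Alta} into Borealis's best response: p_{Borealis} = 38.6 + 0.2(40.1 + 0.2p_{Borealis}) ⇒ 0.96p_{Borealis} = 46.62, so p_{Borealis} = 48.5625.
Then p_{Alta} = 40.1 + 0.2·48.5625 = 49.8125.

48.5625, 49.8125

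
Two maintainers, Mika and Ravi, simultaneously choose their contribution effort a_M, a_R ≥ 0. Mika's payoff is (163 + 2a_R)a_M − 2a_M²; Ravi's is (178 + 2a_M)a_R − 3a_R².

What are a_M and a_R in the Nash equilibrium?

66.7, 51.9

Expanding Mika's payoff: 163a_M + 2a_Ra_M − 2a_M².
∂π/∂a_M = 163 + 2a_R − 4a_M = 0, so a_M = 40.75 + 0.5a_R.
Likewise for Ravi: a_R = 89/3 + (1/3)a_M.
Solving the two reaction functions simultaneously: (1 − (0.5)(1/3))a_M = 40.75 + 0.5·(89/3), so (5/6)a_M = 667/12 and a_M = 66.7.
Then a_R = 89/3 + (1/3)·66.7 = 51.9.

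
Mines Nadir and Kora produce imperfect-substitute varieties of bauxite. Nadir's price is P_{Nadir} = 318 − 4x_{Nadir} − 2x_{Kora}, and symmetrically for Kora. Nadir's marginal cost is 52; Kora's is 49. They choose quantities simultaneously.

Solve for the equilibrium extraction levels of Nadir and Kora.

26.5, 27

Mine Nadir's profit: π = x_{Nadir}(318 − 4x_{Nadir} − 2x_{Kora}) − 52x_{Nadir}.
∂π/∂x_{Nadir} = 266 − 8x_{Nadir} − 2x_{Kora} = 0 ⇒ x_{Nadir} = 33.25 − 0.25x_{Kora}.
Similarly x_{Kora} = 33.625 − 0.25x_{Nadir}.
Substituting the second reaction function into the first: x_{Nadir} = 33.25 − 0.25(33.625 − 0.25x_{Nadir}), which gives 0.9375x_{Nadir} = 795/32 ⇒ x_{Nadir} = 26.5.
Then x_{Kora} = 33.625 − 0.25·26.5 = 27.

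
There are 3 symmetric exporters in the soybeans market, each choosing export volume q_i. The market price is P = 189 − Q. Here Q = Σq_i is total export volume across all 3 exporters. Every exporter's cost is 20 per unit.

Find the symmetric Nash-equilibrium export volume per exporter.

42.25

A representative exporter's profit is π_i = q_i(189 − Q) − 20q_i, with Q = q_i + Σ_{j≠i} q_j.
First-order condition: 169 − 2q_i − Σ_{j≠i} q_j = 0.
In a symmetric equilibrium every exporter chooses the same q, so Σ_{j≠i} q_j = 2q. The condition becomes 169 − 4q = 0, giving q = 169/4 = 42.25.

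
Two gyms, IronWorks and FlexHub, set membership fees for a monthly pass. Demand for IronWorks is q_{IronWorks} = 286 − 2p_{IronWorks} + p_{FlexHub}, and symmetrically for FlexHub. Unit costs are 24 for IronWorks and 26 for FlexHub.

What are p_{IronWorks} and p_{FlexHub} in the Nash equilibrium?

111.6, 112.4

IronWorks's profit: π = (p_{IronWorks} − 24)(286 − 2p_{IronWorks} + p_{FlexHub}).
∂π/∂p_{IronWorks} = 334 − 4p_{IronWorks} + p_{FlexHub} = 0 ⇒ p_{IronWorks} = 83.5 + 0.25p_{FlexHub}.
Similarly p_{FlexHub} = 84.5 + 0.25p_{IronWorks}.
Solving the two reaction functions simultaneously: (1 − (0.25)(0.25))p_{IronWorks} = 83.5 + 0.25·84.5, so 0.9375p_{IronWorks} = 104.625 and p_{IronWorks} = 111.6.
Then p_{FlexHub} = 84.5 + 0.25·111.6 = 112.4.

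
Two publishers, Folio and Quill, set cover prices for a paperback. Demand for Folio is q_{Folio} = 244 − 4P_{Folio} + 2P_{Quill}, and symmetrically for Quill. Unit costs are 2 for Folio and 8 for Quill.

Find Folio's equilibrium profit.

6658.56

Folio's profit: π = (P_{Folio} − 2)(244 − 4P_{Folio} + 2P_{Quill}).
∂π/∂P_{Folio} = 252 − 8P_{Folio} + 2P_{Quill} = 0 ⇒ P_{Folio} = 31.5 + 0.25P_{Quill}.
Similarly P_{Quill} = 34.5 + 0.25P_{Folio}.
Substituting the second reaction function into the first: P_{Folio} = 31.5 + 0.25(34.5 + 0.25P_{Folio}), which gives 0.9375P_{Folio} = 40.125 ⇒ P_{Folio} = 42.8.
Then P_{Quill} = 34.5 + 0.25·42.8 = 45.2.
q_{Folio} = 244 − 4·42.8 + 2·45.2 = 163.2.
Profit = (42.8 − 2)·163.2 = 6658.56.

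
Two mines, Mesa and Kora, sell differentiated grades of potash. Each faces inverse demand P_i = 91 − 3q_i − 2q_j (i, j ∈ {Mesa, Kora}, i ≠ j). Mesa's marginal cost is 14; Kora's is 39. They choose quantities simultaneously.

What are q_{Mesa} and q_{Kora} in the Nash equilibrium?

Mine Mesa's profit: π = q_{Mesa}(91 − 3q_{Mesa} − 2q_{Kora}) − 14q_{Mesa}.
∂π/∂q_{Mesa} = 77 − 6q_{Mesa} − 2q_{Kora} = 0 ⇒ q_{Mesa} = 77/6 − (1/3)q_{Kora}.
Similarly q_{Kora} = 26/3 − (1/3)q_{Mesa}.
Substituting the second reaction function into the first: q_{Mesa} = 77/6 − (1/3)(26/3 − (1/3)q_{Mesa}), which gives (8/9)q_{Mesa} = 179/18 ⇒ q_{Mesa} = 11.1875.
Then q_{Kora} = 26/3 − (1/3)·11.1875 = 4.9375.

11.1875, 4.9375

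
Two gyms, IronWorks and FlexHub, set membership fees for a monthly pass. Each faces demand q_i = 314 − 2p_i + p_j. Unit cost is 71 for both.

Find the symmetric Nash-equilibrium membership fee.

152

IronWorks's profit: π = (p_{IronWorks} − 71)(314 − 2p_{IronWorks} + p_{FlexHub}).
∂π/∂p_{IronWorks} = 456 − 4p_{IronWorks} + p_{FlexHub} = 0 ⇒ p_{IronWorks} = 114 + 0.25p_{FlexHub}.
The game is symmetric, so in equilibrium p_{FlexHub} = p_{IronWorks}: the reaction function gives 0.75p_{IronWorks} = 114, hence p_{IronWorks} = 152.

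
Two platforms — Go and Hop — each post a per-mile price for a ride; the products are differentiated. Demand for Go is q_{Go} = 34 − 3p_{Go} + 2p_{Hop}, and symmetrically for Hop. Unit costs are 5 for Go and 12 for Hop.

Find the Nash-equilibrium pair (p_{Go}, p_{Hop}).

13.5625, 16.1875

Go's profit: π = (p_{Go} − 5)(34 − 3p_{Go} + 2p_{Hop}).
∂π/∂p_{Go} = 49 − 6p_{Go} + 2p_{Hop} = 0 ⇒ p_{Go} = 49/6 + (1/3)p_{Hop}.
Similarly p_{Hop} = 35/3 + (1/3)p_{Go}.
Plugging p_{Hop} into Go's best response: p_{Go} = 49/6 + (1/3)(35/3 + (1/3)p_{Go}) ⇒ (8/9)p_{Go} = 217/18, so p_{Go} = 13.5625.
Then p_{Hop} = 35/3 + (1/3)·13.5625 = 16.1875.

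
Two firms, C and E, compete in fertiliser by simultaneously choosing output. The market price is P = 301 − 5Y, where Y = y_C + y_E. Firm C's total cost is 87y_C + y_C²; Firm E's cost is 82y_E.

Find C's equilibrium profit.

Firm C's profit: π = y_C(301 − 5(y_C + y_E)) − 87y_C − y_C².
∂π/∂y_C = 214 − 12y_C − 5y_E = 0, so y_C = 107/6 − (5/12)y_E.
For E: ∂π/∂y_E = 219 − 10y_E − 5y_C = 0 ⇒ y_E = 21.9 − 0.5y_C.
Solving the two reaction functions simultaneously: (1 − (−5/12)(−0.5))y_C = 107/6 − (5/12)·21.9, so (19/24)y_C = 209/24 and y_C = 11.
Then y_E = 21.9 − 0.5·11 = 16.4.
Price P = 301 − 5·27.4 = 164.
C's profit: (164 − 87)·11 − (11)² = 726.

726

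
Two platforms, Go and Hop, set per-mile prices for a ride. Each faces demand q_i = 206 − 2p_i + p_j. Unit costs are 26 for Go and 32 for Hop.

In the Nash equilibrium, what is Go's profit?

7393.28

Go's profit: π = (p_{Go} − 26)(206 − 2p_{Go} + p_{Hop}).
∂π/∂p_{Go} = 258 − 4p_{Go} + p_{Hop} = 0 ⇒ p_{Go} = 64.5 + 0.25p_{Hop}.
Similarly p_{Hop} = 67.5 + 0.25p_{Go}.
Substituting the second reaction function into the first: p_{Go} = 64.5 + 0.25(67.5 + 0.25p_{Go}), which gives 0.9375p_{Go} = 81.375 ⇒ p_{Go} = 86.8.
Then p_{Hop} = 67.5 + 0.25·86.8 = 89.2.
q_{Go} = 206 − 2·86.8 + 89.2 = 121.6.
Profit = (86.8 − 26)·121.6 = 7393.28.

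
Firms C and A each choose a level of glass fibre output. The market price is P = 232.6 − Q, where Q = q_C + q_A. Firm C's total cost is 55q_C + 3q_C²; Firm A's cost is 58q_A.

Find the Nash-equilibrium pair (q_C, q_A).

Firm C's profit: π = q_C(232.6 − (q_C + q_A)) − 55q_C − 3q_C².
∂π/∂q_C = 177.6 − 8q_C − q_A = 0, so q_C = 22.2 − 0.125q_A.
For A: ∂π/∂q_A = 174.6 − 2q_A − q_C = 0 ⇒ q_A = 87.3 − 0.5q_C.
Substituting the second reaction function into the first: q_C = 22.2 − 0.125(87.3 − 0.5q_C), which gives 0.9375q_C = 11.2875 ⇒ q_C = 12.04.
Then q_A = 87.3 − 0.5·12.04 = 81.28.

12.04, 81.28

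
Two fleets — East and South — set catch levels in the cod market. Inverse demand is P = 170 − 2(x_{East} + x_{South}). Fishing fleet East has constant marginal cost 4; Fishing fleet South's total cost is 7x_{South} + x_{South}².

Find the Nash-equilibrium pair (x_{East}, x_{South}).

Fishing fleet East's profit: π = x_{East}(170 − 2(x_{East} + x_{South})) − 4x_{East}.
∂π/∂x_{East} = 166 − 4x_{East} − 2x_{South} = 0, so x_{East} = 41.5 − 0.5x_{South}.
For South: ∂π/∂x_{South} = 163 − 6x_{South} − 2x_{East} = 0 ⇒ x_{South} = 163/6 − (1/3)x_{East}.
Substituting the second reaction function into the first: x_{East} = 41.5 − 0.5(163/6 − (1/3)x_{East}), which gives (5/6)x_{East} = 335/12 ⇒ x_{East} = 33.5.
Then x_{South} = 163/6 − (1/3)·33.5 = 16.

33.5, 16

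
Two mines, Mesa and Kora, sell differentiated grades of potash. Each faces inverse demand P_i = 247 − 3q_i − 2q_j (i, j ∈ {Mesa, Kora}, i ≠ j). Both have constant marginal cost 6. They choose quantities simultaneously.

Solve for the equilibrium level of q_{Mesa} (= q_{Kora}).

Mine Mesa's profit: π = q_{Mesa}(247 − 3q_{Mesa} − 2q_{Kora}) − 6q_{Mesa}.
∂π/∂q_{Mesa} = 241 − 6q_{Mesa} − 2q_{Kora} = 0 ⇒ q_{Mesa} = 241/6 − (1/3)q_{Kora}.
By symmetry q_{Kora} = q_{Mesa}; substituting into the reaction function, (4/3)q_{Mesa} = 241/6 and q_{Mesa} = 30.125.

30.125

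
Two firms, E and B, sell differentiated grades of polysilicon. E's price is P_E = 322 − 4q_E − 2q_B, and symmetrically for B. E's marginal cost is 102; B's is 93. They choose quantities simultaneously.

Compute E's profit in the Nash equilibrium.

1883.56

Firm E's profit: π = q_E(322 − 4q_E − 2q_B) − 102q_E.
∂π/∂q_E = 220 − 8q_E − 2q_B = 0 ⇒ q_E = 27.5 − 0.25q_B.
Similarly q_B = 28.625 − 0.25q_E.
Plugging q_B into E's best response: q_E = 27.5 − 0.25(28.625 − 0.25q_E) ⇒ 0.9375q_E = 651/32, so q_E = 21.7.
Then q_B = 28.625 − 0.25·21.7 = 23.2.
P_E = 322 − 4·21.7 − 2·23.2 = 188.8.
Profit = (188.8 − 102)·21.7 = 1883.56.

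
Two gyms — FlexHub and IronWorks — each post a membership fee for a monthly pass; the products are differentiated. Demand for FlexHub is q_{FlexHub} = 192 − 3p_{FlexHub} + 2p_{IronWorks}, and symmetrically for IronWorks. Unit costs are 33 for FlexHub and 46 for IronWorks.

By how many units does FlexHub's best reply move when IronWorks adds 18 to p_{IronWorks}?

FlexHub's profit: π = (p_{FlexHub} − 33)(192 − 3p_{FlexHub} + 2p_{IronWorks}).
∂π/∂p_{FlexHub} = 291 − 6p_{FlexHub} + 2p_{IronWorks} = 0 ⇒ p_{FlexHub} = 48.5 + (1/3)p_{IronWorks}.
The reaction-function slope is 1/3, so an 18-unit rise in p_{IronWorks} moves p_{FlexHub} by 1/3 × 18 = 6. FlexHub's best response rises — the actions are strategic complements.

6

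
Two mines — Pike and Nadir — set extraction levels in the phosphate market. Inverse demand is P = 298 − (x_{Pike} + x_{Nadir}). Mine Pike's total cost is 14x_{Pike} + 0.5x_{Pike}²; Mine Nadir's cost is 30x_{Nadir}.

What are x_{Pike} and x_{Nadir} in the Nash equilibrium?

60, 104

Mine Pike's profit: π = x_{Pike}(298 − (x_{Pike} + x_{Nadir})) − 14x_{Pike} − 0.5x_{Pike}².
∂π/∂x_{Pike} = 284 − 3x_{Pike} − x_{Nadir} = 0, so x_{Pike} = 284/3 − (1/3)x_{Nadir}.
For Nadir: ∂π/∂x_{Nadir} = 268 − 2x_{Nadir} − x_{Pike} = 0 ⇒ x_{Nadir} = 134 − 0.5x_{Pike}.
Plugging x_{Nadir} into Pike's best response: x_{Pike} = 284/3 − (1/3)(134 − 0.5x_{Pike}) ⇒ (5/6)x_{Pike} = 50, so x_{Pike} = 60.
Then x_{Nadir} = 134 − 0.5·60 = 104.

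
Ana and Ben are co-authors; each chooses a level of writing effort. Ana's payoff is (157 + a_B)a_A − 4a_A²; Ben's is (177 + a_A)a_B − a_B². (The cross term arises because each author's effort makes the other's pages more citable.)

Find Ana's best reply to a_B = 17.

Expanding Ana's payoff: 157a_A + a_Ba_A − 4a_A².
∂π/∂a_A = 157 + a_B − 8a_A = 0, so a_A = 19.625 + 0.125a_B.
At a_B = 17: a_A = 19.625 + 0.125·17 = 21.75.

21.75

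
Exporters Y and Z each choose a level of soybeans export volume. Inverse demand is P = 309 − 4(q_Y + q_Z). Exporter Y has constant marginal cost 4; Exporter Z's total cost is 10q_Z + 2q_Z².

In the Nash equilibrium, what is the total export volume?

Exporter Y's profit: π = q_Y(309 − 4(q_Y + q_Z)) − 4q_Y.
∂π/∂q_Y = 305 − 8q_Y − 4q_Z = 0, so q_Y = 38.125 − 0.5q_Z.
For Z: ∂π/∂q_Z = 299 − 12q_Z − 4q_Y = 0 ⇒ q_Z = 299/12 − (1/3)q_Y.
Solving the two reaction functions simultaneously: (1 − (−0.5)(−1/3))q_Y = 38.125 − 0.5·(299/12), so (5/6)q_Y = 77/3 and q_Y = 30.8.
Then q_Z = 299/12 − (1/3)·30.8 = 14.65.
Total export volume: 30.8 + 14.65 = 45.45.

45.45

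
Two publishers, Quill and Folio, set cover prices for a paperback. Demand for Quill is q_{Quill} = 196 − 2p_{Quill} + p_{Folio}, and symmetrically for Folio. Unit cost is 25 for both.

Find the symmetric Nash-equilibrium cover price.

Quill's profit: π = (p_{Quill} − 25)(196 − 2p_{Quill} + p_{Folio}).
∂π/∂p_{Quill} = 246 − 4p_{Quill} + p_{Folio} = 0 ⇒ p_{Quill} = 61.5 + 0.25p_{Folio}.
By symmetry p_{Folio} = p_{Quill}; substituting into the reaction function, 0.75p_{Quill} = 61.5 and p_{Quill} = 82.

82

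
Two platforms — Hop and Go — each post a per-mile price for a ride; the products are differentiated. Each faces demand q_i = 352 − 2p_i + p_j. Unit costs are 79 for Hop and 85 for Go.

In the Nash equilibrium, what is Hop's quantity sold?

183.6

Hop's profit: π = (p_{Hop} − 79)(352 − 2p_{Hop} + p_{Go}).
∂π/∂p_{Hop} = 510 − 4p_{Hop} + p_{Go} = 0 ⇒ p_{Hop} = 127.5 + 0.25p_{Go}.
Similarly p_{Go} = 130.5 + 0.25p_{Hop}.
Substituting the second reaction function into the first: p_{Hop} = 127.5 + 0.25(130.5 + 0.25p_{Hop}), which gives 0.9375p_{Hop} = 160.125 ⇒ p_{Hop} = 170.8.
Then p_{Go} = 130.5 + 0.25·170.8 = 173.2.
q_{Hop} = 352 − 2·170.8 + 173.2 = 183.6.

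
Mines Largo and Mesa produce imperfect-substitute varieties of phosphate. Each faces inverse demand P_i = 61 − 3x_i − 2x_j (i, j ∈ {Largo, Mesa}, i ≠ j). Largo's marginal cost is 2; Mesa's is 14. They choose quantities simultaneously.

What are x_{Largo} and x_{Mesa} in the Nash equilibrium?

Mine Largo's profit: π = x_{Largo}(61 − 3x_{Largo} − 2x_{Mesa}) − 2x_{Largo}.
∂π/∂x_{Largo} = 59 − 6x_{Largo} − 2x_{Mesa} = 0 ⇒ x_{Largo} = 59/6 − (1/3)x_{Mesa}.
Similarly x_{Mesa} = 47/6 − (1/3)x_{Largo}.
Substituting the second reaction function into the first: x_{Largo} = 59/6 − (1/3)(47/6 − (1/3)x_{Largo}), which gives (8/9)x_{Largo} = 65/9 ⇒ x_{Largo} = 8.125.
Then x_{Mesa} = 47/6 − (1/3)·8.125 = 5.125.

8.125, 5.125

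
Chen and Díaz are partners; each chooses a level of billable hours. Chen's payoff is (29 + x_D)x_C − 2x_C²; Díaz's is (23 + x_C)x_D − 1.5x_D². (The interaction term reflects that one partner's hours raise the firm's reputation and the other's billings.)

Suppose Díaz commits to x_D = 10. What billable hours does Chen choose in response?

9.75

Expanding Chen's payoff: 29x_C + x_Dx_C − 2x_C².
∂π/∂x_C = 29 + x_D − 4x_C = 0, so x_C = 7.25 + 0.25x_D.
At x_D = 10: x_C = 7.25 + 0.25·10 = 9.75.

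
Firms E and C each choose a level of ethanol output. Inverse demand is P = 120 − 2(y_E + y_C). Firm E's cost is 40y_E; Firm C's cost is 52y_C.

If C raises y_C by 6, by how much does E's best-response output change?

Firm E's profit: π = y_E(120 − 2(y_E + y_C)) − 40y_E.
∂π/∂y_E = 80 − 4y_E − 2y_C = 0, so y_E = 20 − 0.5y_C.
The reaction-function slope is −0.5, so a 6-unit rise in y_C moves y_E by −0.5 × 6 = −3. E's best response falls — the actions are strategic substitutes.

-3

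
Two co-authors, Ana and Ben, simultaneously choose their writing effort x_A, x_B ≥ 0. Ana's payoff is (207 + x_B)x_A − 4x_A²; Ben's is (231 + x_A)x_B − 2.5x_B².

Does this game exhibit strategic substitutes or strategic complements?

strategic complements

Expanding Ana's payoff: 207x_A + x_Bx_A − 4x_A².
∂π/∂x_A = 207 + x_B − 8x_A = 0, so x_A = 25.875 + 0.125x_B.
The best-response slope dx_A/dx_B = 0.125 > 0: the reaction function is upward-sloping, so the choices are strategic complements.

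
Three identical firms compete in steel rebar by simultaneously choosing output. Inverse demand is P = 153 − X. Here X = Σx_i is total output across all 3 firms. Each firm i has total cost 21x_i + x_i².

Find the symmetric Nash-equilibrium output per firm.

22

A representative firm's profit is π_i = x_i(153 − X) − 21x_i − x_i², with X = x_i + Σ_{j≠i} x_j.
First-order condition: 132 − 4x_i − Σ_{j≠i} x_j = 0.
With identical firms, set every x_j = x: then 132 − 4x − 2x = 0, i.e. x = 132/6 = 22.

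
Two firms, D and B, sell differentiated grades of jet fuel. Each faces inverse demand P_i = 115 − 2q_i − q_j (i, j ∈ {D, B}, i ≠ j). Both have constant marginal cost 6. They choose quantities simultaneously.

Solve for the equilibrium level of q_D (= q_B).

Firm D's profit: π = q_D(115 − 2q_D − q_B) − 6q_D.
∂π/∂q_D = 109 − 4q_D − q_B = 0 ⇒ q_D = 27.25 − 0.25q_B.
The game is symmetric, so in equilibrium q_B = q_D: the reaction function gives 1.25q_D = 27.25, hence q_D = 21.8.

21.8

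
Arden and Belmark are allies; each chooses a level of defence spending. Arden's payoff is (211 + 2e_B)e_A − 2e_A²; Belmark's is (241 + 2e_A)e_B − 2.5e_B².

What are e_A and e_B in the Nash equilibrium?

Expanding Arden's payoff: 211e_A + 2e_Be_A − 2e_A².
∂π/∂e_A = 211 + 2e_B − 4e_A = 0, so e_A = 52.75 + 0.5e_B.
Likewise for Belmark: e_B = 48.2 + 0.4e_A.
Substituting the second reaction function into the first: e_A = 52.75 + 0.5(48.2 + 0.4e_A), which gives 0.8e_A = 76.85 ⇒ e_A = 96.0625.
Then e_B = 48.2 + 0.4·96.0625 = 86.625.

96.0625, 86.625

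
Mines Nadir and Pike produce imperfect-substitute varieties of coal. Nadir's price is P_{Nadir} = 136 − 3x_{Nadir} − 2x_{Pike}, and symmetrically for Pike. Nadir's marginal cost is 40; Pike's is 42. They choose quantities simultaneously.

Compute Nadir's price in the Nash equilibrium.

76.375

Mine Nadir's profit: π = x_{Nadir}(136 − 3x_{Nadir} − 2x_{Pike}) − 40x_{Nadir}.
∂π/∂x_{Nadir} = 96 − 6x_{Nadir} − 2x_{Pike} = 0 ⇒ x_{Nadir} = 16 − (1/3)x_{Pike}.
Similarly x_{Pike} = 47/3 − (1/3)x_{Nadir}.
Plugging x_{Pike} into Nadir's best response: x_{Nadir} = 16 − (1/3)(47/3 − (1/3)x_{Nadir}) ⇒ (8/9)x_{Nadir} = 97/9, so x_{Nadir} = 12.125.
Then x_{Pike} = 47/3 − (1/3)·12.125 = 11.625.
P_{Nadir} = 136 − 3·12.125 − 2·11.625 = 76.375.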